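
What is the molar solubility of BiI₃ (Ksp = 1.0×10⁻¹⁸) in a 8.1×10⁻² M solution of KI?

1.9×10⁻¹⁵ M

BiI₃(s) ⇌ Bi³⁺(aq) + 3 I⁻(aq)
The solution already contains I⁻ at 8.1×10⁻² M. Let s be the molar solubility of BiI₃.
[I⁻] ≈ 8.1×10⁻² M (common ion dominates); [Bi³⁺] = s.
Ksp = [Bi³⁺][I⁻]^3 = s(8.1×10⁻²)^3
s = 1.0×10⁻¹⁸ / (8.1×10⁻²)^3 = 1.9×10⁻¹⁵
s = 1.9×10⁻¹⁵ M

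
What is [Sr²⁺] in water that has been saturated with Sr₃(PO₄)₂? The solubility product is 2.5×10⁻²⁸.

3.5×10⁻⁶ M

Sr₃(PO₄)₂(s) ⇌ 3 Sr²⁺(aq) + 2 PO₄³⁻(aq)
If s mol/L of Sr₃(PO₄)₂ dissolves, [Sr²⁺] = 3s and [PO₄³⁻] = 2s.
Ksp = [Sr²⁺]^3[PO₄³⁻]^2 = (3s)^3 · (2s)^2 = 108s^5 = 2.5×10⁻²⁸
s = 1.2×10⁻⁶ mol/L
[Sr²⁺] = 3s = 3.5×10⁻⁶ mol/L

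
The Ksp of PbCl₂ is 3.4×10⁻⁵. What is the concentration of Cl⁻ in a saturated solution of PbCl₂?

PbCl₂(s) ⇌ Pb²⁺(aq) + 2 Cl⁻(aq)
Let s be the molar solubility. Then [Pb²⁺] = s and [Cl⁻] = 2s.
Ksp = [Pb²⁺][Cl⁻]^2 = s · (2s)^2 = 4s^3 = 3.4×10⁻⁵
s = 2.0×10⁻² mol L⁻¹
[Cl⁻] = 2s = 4.1×10⁻² mol L⁻¹

4.1×10⁻² M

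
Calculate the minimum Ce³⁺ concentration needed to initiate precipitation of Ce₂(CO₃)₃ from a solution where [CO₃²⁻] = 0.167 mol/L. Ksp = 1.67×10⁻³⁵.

Precipitation begins when Q = Ksp.
Ce₂(CO₃)₃(s) ⇌ 2 Ce³⁺(aq) + 3 CO₃²⁻(aq)
Ksp = [Ce³⁺]^2[CO₃²⁻]^3 = [Ce³⁺]^2(0.167)^3
[Ce³⁺]^2 = 1.67×10⁻³⁵ / (0.167)^3 = 3.59×10⁻³³
[Ce³⁺] = 5.99×10⁻¹⁷ mol/L

5.99×10⁻¹⁷ M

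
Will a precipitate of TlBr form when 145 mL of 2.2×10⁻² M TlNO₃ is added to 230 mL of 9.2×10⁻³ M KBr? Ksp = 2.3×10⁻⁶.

Total volume after mixing = 145 + 230 = 375 mL.
[Tl⁺] = (2.2×10⁻²)(145)/375 = 8.5×10⁻³ M
[Br⁻] = (9.2×10⁻³)(230)/375 = 5.6×10⁻³ M
Q = [Tl⁺][Br⁻] = 4.8×10⁻⁵
Since Q (4.8×10⁻⁵) exceeds Ksp (2.3×10⁻⁶), TlBr will precipitate.

Yes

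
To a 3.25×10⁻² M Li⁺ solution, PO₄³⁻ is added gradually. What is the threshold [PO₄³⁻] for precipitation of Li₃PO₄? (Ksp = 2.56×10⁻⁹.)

7.46×10⁻⁵ M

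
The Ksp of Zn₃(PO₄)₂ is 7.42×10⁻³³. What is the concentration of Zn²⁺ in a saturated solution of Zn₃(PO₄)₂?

4.41×10⁻⁷ M

Zn₃(PO₄)₂(s) ⇌ 3 Zn²⁺(aq) + 2 PO₄³⁻(aq)
If s mol/L of Zn₃(PO₄)₂ dissolves, [Zn²⁺] = 3s and [PO₄³⁻] = 2s.
Ksp = [Zn²⁺]^3[PO₄³⁻]^2 = (3s)^3 · (2s)^2 = 108s^5 = 7.42×10⁻³³
s = 1.47×10⁻⁷ M
[Zn²⁺] = 3s = 4.41×10⁻⁷ M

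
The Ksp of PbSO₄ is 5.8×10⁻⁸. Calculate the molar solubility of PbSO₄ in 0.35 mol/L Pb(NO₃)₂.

1.7×10⁻⁷ M

PbSO₄(s) ⇌ Pb²⁺(aq) + SO₄²⁻(aq)
Let s be the solubility of PbSO₄ here. The common ion gives [Pb²⁺] ≈ 0.35 mol/L, and [SO₄²⁻] = s.
Ksp = [Pb²⁺][SO₄²⁻] = (0.35)s
s = 5.8×10⁻⁸ / (0.35) = 1.7×10⁻⁷
s = 1.7×10⁻⁷ mol/L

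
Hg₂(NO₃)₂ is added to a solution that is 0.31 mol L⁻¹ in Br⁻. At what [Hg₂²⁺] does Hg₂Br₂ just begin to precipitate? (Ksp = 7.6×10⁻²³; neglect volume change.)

Precipitation begins when Q = Ksp.
Hg₂Br₂(s) ⇌ Hg₂²⁺(aq) + 2 Br⁻(aq)
Ksp = [Hg₂²⁺][Br⁻]^2 = [Hg₂²⁺](0.31)^2
[Hg₂²⁺] = 7.6×10⁻²³ / (0.31)^2 = 7.9×10⁻²²
[Hg₂²⁺] = 7.9×10⁻²² mol L⁻¹

7.9×10⁻²² M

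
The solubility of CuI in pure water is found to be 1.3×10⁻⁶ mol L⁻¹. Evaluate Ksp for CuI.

CuI(s) ⇌ Cu⁺(aq) + I⁻(aq)
For each mole of CuI that dissolves per liter, [Cu⁺] = s and [I⁻] = s; let s denote this solubility.
Ksp = [Cu⁺][I⁻] = s · s = s^2
Ksp = (1.3×10⁻⁶)^2 = 1.7×10⁻¹²

Ksp = 1.7×10⁻¹²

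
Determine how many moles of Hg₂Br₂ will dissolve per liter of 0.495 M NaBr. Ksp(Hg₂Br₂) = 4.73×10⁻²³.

Hg₂Br₂(s) ⇌ Hg₂²⁺(aq) + 2 Br⁻(aq)
The solution already contains Br⁻ at 0.495 M. Let s be the molar solubility of Hg₂Br₂.
[Br⁻] ≈ 0.495 M (common ion dominates); [Hg₂²⁺] = s.
Ksp = [Hg₂²⁺][Br⁻]^2 = s(0.495)^2
s = 4.73×10⁻²³ / (0.495)^2 = 1.93×10⁻²²
s = 1.93×10⁻²² M

1.93×10⁻²² M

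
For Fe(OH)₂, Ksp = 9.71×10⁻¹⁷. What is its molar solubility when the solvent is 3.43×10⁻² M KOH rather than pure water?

8.25×10⁻¹⁴ M

Fe(OH)₂(s) ⇌ Fe²⁺(aq) + 2 OH⁻(aq)
With OH⁻ already at 3.43×10⁻² M and s small, take [OH⁻] ≈ 3.43×10⁻² M and [Fe²⁺] = s.
Ksp = [Fe²⁺][OH⁻]^2 = s(3.43×10⁻²)^2
s = 9.71×10⁻¹⁷ / (3.43×10⁻²)^2 = 8.25×10⁻¹⁴
s = 8.25×10⁻¹⁴ M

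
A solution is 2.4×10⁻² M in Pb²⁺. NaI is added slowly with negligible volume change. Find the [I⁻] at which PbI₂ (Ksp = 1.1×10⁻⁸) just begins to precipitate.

6.8×10⁻⁴ M

Precipitation of each salt begins when its ion product equals Ksp.
PbI₂(s) ⇌ Pb²⁺(aq) + 2 I⁻(aq)
Ksp = [Pb²⁺][I⁻]^2 = [I⁻]^2(2.4×10⁻²)
[I⁻]^2 = 1.1×10⁻⁸ / (2.4×10⁻²) = 4.6×10⁻⁷
[I⁻] = 6.8×10⁻⁴ M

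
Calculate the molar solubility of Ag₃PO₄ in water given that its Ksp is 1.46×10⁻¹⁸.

1.52×10⁻⁵ M

Ag₃PO₄(s) ⇌ 3 Ag⁺(aq) + PO₄³⁻(aq)
Let s be the molar solubility. Then [Ag⁺] = 3s and [PO₄³⁻] = s.
Ksp = [Ag⁺]^3[PO₄³⁻] = (3s)^3 · s = 27s^4
27s^4 = 1.46×10⁻¹⁸  ⇒  s^4 = 5.41×10⁻²⁰
Taking the 4th root, s = 1.52×10⁻⁵ mol L⁻¹.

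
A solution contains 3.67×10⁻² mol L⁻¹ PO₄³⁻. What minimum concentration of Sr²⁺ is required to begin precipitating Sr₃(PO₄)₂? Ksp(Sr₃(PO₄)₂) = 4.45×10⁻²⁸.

Each salt precipitates once Q = Ksp for that salt.
Sr₃(PO₄)₂(s) ⇌ 3 Sr²⁺(aq) + 2 PO₄³⁻(aq)
Ksp = [Sr²⁺]^3[PO₄³⁻]^2 = [Sr²⁺]^3(3.67×10⁻²)^2
[Sr²⁺]^3 = 4.45×10⁻²⁸ / (3.67×10⁻²)^2 = 3.30×10⁻²⁵
[Sr²⁺] = 6.91×10⁻⁹ mol L⁻¹

6.91×10⁻⁹ M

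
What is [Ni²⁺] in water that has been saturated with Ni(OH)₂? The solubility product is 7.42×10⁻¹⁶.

5.70×10⁻⁶ M

Ni(OH)₂(s) ⇌ Ni²⁺(aq) + 2 OH⁻(aq)
If s mol/L of Ni(OH)₂ dissolves, [Ni²⁺] = s and [OH⁻] = 2s.
Ksp = [Ni²⁺][OH⁻]^2 = s · (2s)^2 = 4s^3 = 7.42×10⁻¹⁶
s = 5.70×10⁻⁶ M
[Ni²⁺] = s = 5.70×10⁻⁶ M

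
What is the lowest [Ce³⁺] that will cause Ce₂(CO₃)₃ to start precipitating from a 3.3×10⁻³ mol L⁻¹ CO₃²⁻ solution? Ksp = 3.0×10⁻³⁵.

Each salt precipitates once Q = Ksp for that salt.
Ce₂(CO₃)₃(s) ⇌ 2 Ce³⁺(aq) + 3 CO₃²⁻(aq)
Ksp = [Ce³⁺]^2[CO₃²⁻]^3 = [Ce³⁺]^2(3.3×10⁻³)^3
[Ce³⁺]^2 = 3.0×10⁻³⁵ / (3.3×10⁻³)^3 = 8.3×10⁻²⁸
[Ce³⁺] = 2.9×10⁻¹⁴ mol L⁻¹

2.9×10⁻¹⁴ M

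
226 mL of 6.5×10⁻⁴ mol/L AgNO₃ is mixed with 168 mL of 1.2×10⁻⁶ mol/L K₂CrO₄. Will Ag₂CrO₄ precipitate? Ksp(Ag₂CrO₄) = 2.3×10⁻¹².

No

Total volume after mixing = 226 + 168 = 394 mL.
[Ag⁺] = (6.5×10⁻⁴)(226)/394 = 3.7×10⁻⁴ mol/L
[CrO₄²⁻] = (1.2×10⁻⁶)(168)/394 = 5.1×10⁻⁷ mol/L
Q = [Ag⁺]^2[CrO₄²⁻] = 7.1×10⁻¹⁴
Q < Ksp (7.1×10⁻¹⁴ vs 2.3×10⁻¹²); the solution remains unsaturated and no precipitate forms.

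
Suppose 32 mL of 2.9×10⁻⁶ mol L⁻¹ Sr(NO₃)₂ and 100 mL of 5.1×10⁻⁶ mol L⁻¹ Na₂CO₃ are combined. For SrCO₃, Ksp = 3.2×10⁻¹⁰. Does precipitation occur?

No

After mixing, V = 32 mL + 100 mL = 132 mL.
[Sr²⁺] = (2.9×10⁻⁶)(32)/132 = 7.0×10⁻⁷ mol L⁻¹
[CO₃²⁻] = (5.1×10⁻⁶)(100)/132 = 3.9×10⁻⁶ mol L⁻¹
Q = [Sr²⁺][CO₃²⁻] = 2.7×10⁻¹²
Since Q (2.7×10⁻¹²) is less than Ksp (3.2×10⁻¹⁰), no SrCO₃ precipitates.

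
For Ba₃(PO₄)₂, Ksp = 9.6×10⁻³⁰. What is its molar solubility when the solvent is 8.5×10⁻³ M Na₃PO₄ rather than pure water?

1.7×10⁻⁹ M

Ba₃(PO₄)₂(s) ⇌ 3 Ba²⁺(aq) + 2 PO₄³⁻(aq)
With PO₄³⁻ already at 8.5×10⁻³ M and s small, take [PO₄³⁻] ≈ 8.5×10⁻³ M and [Ba²⁺] = 3s.
Ksp = [Ba²⁺]^3[PO₄³⁻]^2 = (3s)^3(8.5×10⁻³)^2
(3s)^3 = 9.6×10⁻³⁰ / (8.5×10⁻³)^2 = 1.3×10⁻²⁵
s = 1.7×10⁻⁹ M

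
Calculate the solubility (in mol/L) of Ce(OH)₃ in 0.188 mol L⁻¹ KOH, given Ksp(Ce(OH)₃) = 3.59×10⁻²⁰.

Ce(OH)₃(s) ⇌ Ce³⁺(aq) + 3 OH⁻(aq)
With OH⁻ already at 0.188 mol L⁻¹ and s small, take [OH⁻] ≈ 0.188 mol L⁻¹ and [Ce³⁺] = s.
Ksp = [Ce³⁺][OH⁻]^3 = s(0.188)^3
s = 3.59×10⁻²⁰ / (0.188)^3 = 5.40×10⁻¹⁸
s = 5.40×10⁻¹⁸ mol L⁻¹

5.40×10⁻¹⁸ M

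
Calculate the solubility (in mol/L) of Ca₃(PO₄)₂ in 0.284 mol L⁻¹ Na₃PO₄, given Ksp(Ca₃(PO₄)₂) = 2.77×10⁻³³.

Ca₃(PO₄)₂(s) ⇌ 3 Ca²⁺(aq) + 2 PO₄³⁻(aq)
Let s be the solubility of Ca₃(PO₄)₂ here. The common ion gives [PO₄³⁻] ≈ 0.284 mol L⁻¹, and [Ca²⁺] = 3s.
Ksp = [Ca²⁺]^3[PO₄³⁻]^2 = (3s)^3(0.284)^2
(3s)^3 = 2.77×10⁻³³ / (0.284)^2 = 3.43×10⁻³²
s = 1.08×10⁻¹¹ mol L⁻¹

1.08×10⁻¹¹ M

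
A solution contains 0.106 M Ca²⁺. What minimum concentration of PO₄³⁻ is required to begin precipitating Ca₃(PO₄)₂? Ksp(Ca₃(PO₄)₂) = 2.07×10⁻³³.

1.32×10⁻¹⁵ M

A salt starts to precipitate once the ion product Q reaches its Ksp.
Ca₃(PO₄)₂(s) ⇌ 3 Ca²⁺(aq) + 2 PO₄³⁻(aq)
Ksp = [Ca²⁺]^3[PO₄³⁻]^2 = [PO₄³⁻]^2(0.106)^3
[PO₄³⁻]^2 = 2.07×10⁻³³ / (0.106)^3 = 1.74×10⁻³⁰
[PO₄³⁻] = 1.32×10⁻¹⁵ M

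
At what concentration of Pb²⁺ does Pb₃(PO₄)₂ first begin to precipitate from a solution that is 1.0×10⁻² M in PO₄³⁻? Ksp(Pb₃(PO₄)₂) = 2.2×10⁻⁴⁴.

6.0×10⁻¹⁴ M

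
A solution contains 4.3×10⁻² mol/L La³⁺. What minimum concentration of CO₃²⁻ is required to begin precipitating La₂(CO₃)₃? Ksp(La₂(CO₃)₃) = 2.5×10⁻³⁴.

5.1×10⁻¹¹ M

Precipitation begins when Q = Ksp.
La₂(CO₃)₃(s) ⇌ 2 La³⁺(aq) + 3 CO₃²⁻(aq)
Ksp = [La³⁺]^2[CO₃²⁻]^3 = [CO₃²⁻]^3(4.3×10⁻²)^2
[CO₃²⁻]^3 = 2.5×10⁻³⁴ / (4.3×10⁻²)^2 = 1.4×10⁻³¹
[CO₃²⁻] = 5.1×10⁻¹¹ mol/L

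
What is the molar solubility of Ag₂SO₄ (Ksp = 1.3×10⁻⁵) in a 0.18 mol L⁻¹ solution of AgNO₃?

4.0×10⁻⁴ M

Ag₂SO₄(s) ⇌ 2 Ag⁺(aq) + SO₄²⁻(aq)
With Ag⁺ already at 0.18 mol L⁻¹ and s small, take [Ag⁺] ≈ 0.18 mol L⁻¹ and [SO₄²⁻] = s.
Ksp = [Ag⁺]^2[SO₄²⁻] = (0.18)^2s
s = 1.3×10⁻⁵ / (0.18)^2 = 4.0×10⁻⁴
s = 4.0×10⁻⁴ mol L⁻¹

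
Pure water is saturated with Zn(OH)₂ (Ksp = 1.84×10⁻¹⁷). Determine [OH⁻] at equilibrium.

3.33×10⁻⁶ M

Zn(OH)₂(s) ⇌ Zn²⁺(aq) + 2 OH⁻(aq)
With molar solubility s: [Zn²⁺] = s, [OH⁻] = 2s.
Ksp = [Zn²⁺][OH⁻]^2 = s · (2s)^2 = 4s^3 = 1.84×10⁻¹⁷
s = 1.66×10⁻⁶ M
[OH⁻] = 2s = 3.33×10⁻⁶ M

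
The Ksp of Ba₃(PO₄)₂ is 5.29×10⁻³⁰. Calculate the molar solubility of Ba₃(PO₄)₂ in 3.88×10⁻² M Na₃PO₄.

5.07×10⁻¹⁰ M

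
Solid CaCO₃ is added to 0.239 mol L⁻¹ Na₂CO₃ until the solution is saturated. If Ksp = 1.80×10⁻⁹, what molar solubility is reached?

7.53×10⁻⁹ M

CaCO₃(s) ⇌ Ca²⁺(aq) + CO₃²⁻(aq)
Let s be the solubility of CaCO₃ here. The common ion gives [CO₃²⁻] ≈ 0.239 mol L⁻¹, and [Ca²⁺] = s.
Ksp = [Ca²⁺][CO₃²⁻] = s(0.239)
s = 1.80×10⁻⁹ / (0.239) = 7.53×10⁻⁹
s = 7.53×10⁻⁹ mol L⁻¹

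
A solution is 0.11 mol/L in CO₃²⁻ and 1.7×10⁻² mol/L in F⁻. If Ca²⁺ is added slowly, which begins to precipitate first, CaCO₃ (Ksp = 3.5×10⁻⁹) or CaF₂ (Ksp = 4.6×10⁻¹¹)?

CaCO₃

Precipitation of each salt begins when its ion product equals Ksp.
For CaCO₃: [Ca²⁺] = (Ksp/[CO₃²⁻]) = 3.2×10⁻⁸ mol/L
For CaF₂: [Ca²⁺] = (Ksp/[F⁻]^2) = 1.6×10⁻⁷ mol/L
Since CaCO₃ needs less Ca²⁺ to reach saturation, it precipitates first.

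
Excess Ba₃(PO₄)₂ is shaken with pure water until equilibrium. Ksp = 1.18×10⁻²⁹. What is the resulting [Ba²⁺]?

1.93×10⁻⁶ M

Ba₃(PO₄)₂(s) ⇌ 3 Ba²⁺(aq) + 2 PO₄³⁻(aq)
With molar solubility s: [Ba²⁺] = 3s, [PO₄³⁻] = 2s.
Ksp = [Ba²⁺]^3[PO₄³⁻]^2 = (3s)^3 · (2s)^2 = 108s^5 = 1.18×10⁻²⁹
s = 6.42×10⁻⁷ mol/L
[Ba²⁺] = 3s = 1.93×10⁻⁶ mol/L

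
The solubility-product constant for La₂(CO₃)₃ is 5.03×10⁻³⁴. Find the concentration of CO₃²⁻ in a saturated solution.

2.57×10⁻⁷ M

La₂(CO₃)₃(s) ⇌ 2 La³⁺(aq) + 3 CO₃²⁻(aq)
With molar solubility s: [La³⁺] = 2s, [CO₃²⁻] = 3s.
Ksp = [La³⁺]^2[CO₃²⁻]^3 = (2s)^2 · (3s)^3 = 108s^5 = 5.03×10⁻³⁴
s = 8.58×10⁻⁸ M
[CO₃²⁻] = 3s = 2.57×10⁻⁷ M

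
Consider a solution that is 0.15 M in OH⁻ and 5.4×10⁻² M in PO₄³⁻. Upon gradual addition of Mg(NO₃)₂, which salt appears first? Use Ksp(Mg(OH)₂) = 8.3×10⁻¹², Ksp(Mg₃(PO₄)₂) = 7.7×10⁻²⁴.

Mg(OH)₂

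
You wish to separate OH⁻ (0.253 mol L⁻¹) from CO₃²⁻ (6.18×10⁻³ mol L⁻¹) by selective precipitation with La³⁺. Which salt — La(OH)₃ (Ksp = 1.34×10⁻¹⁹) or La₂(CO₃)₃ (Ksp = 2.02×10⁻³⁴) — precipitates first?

Each salt precipitates once Q = Ksp for that salt.
For La(OH)₃: [La³⁺] = (Ksp/[OH⁻]^3) = 8.27×10⁻¹⁸ mol L⁻¹
For La₂(CO₃)₃: [La³⁺] = (Ksp/[CO₃²⁻]^3)^(1/2) = 2.93×10⁻¹⁴ mol L⁻¹
The smaller threshold [La³⁺] is reached first, so La(OH)₃ precipitates first.

La(OH)₃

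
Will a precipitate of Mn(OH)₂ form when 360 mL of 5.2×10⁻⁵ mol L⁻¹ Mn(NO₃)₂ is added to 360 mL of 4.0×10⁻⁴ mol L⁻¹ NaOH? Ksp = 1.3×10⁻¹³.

Total volume after mixing = 360 + 360 = 720 mL.
[Mn²⁺] = (5.2×10⁻⁵)(360)/720 = 2.6×10⁻⁵ mol L⁻¹
[OH⁻] = (4.0×10⁻⁴)(360)/720 = 2.0×10⁻⁴ mol L⁻¹
Q = [Mn²⁺][OH⁻]^2 = 1.0×10⁻¹²
Because Q > Ksp (1.0×10⁻¹² vs 1.3×10⁻¹³), a precipitate of Mn(OH)₂ forms.

Yes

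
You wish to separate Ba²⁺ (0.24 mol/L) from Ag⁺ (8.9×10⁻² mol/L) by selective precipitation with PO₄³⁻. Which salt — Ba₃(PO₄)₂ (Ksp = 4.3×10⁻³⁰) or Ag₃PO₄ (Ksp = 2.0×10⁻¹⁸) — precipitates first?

Precipitation begins when Q = Ksp.
For Ba₃(PO₄)₂: [PO₄³⁻] = (Ksp/[Ba²⁺]^3)^(1/2) = 1.8×10⁻¹⁴ mol/L
For Ag₃PO₄: [PO₄³⁻] = (Ksp/[Ag⁺]^3) = 2.8×10⁻¹⁵ mol/L
Ag₃PO₄ requires the lower [PO₄³⁻], so it precipitates first.

Ag₃PO₄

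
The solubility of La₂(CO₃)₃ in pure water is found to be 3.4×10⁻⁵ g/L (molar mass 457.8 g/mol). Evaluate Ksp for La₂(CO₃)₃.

s = (3.4×10⁻⁵ g L⁻¹)/(457.8 g mol⁻¹) = 7.427×10⁻⁸ M
La₂(CO₃)₃(s) ⇌ 2 La³⁺(aq) + 3 CO₃²⁻(aq)
With molar solubility s: [La³⁺] = 2s, [CO₃²⁻] = 3s.
Ksp = [La³⁺]^2[CO₃²⁻]^3 = (2s)^2 · (3s)^3 = 108s^5
Ksp = 108 × (7.427×10⁻⁸)^5 = 2.4×10⁻³⁴

Ksp = 2.4×10⁻³⁴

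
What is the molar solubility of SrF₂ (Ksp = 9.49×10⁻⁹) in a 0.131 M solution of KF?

SrF₂(s) ⇌ Sr²⁺(aq) + 2 F⁻(aq)
With F⁻ already at 0.131 M and s small, take [F⁻] ≈ 0.131 M and [Sr²⁺] = s.
Ksp = [Sr²⁺][F⁻]^2 = s(0.131)^2
s = 9.49×10⁻⁹ / (0.131)^2 = 5.53×10⁻⁷
s = 5.53×10⁻⁷ M

5.53×10⁻⁷ M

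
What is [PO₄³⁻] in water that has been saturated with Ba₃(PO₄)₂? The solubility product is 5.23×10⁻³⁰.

1.09×10⁻⁶ M

Ba₃(PO₄)₂(s) ⇌ 3 Ba²⁺(aq) + 2 PO₄³⁻(aq)
Let s be the molar solubility. Then [Ba²⁺] = 3s and [PO₄³⁻] = 2s.
Ksp = [Ba²⁺]^3[PO₄³⁻]^2 = (3s)^3 · (2s)^2 = 108s^5 = 5.23×10⁻³⁰
s = 5.46×10⁻⁷ M
[PO₄³⁻] = 2s = 1.09×10⁻⁶ M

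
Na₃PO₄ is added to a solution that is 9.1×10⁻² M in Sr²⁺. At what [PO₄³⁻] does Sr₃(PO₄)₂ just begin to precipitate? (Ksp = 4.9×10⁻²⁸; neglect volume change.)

8.1×10⁻¹³ M

Each salt precipitates once Q = Ksp for that salt.
Sr₃(PO₄)₂(s) ⇌ 3 Sr²⁺(aq) + 2 PO₄³⁻(aq)
Ksp = [Sr²⁺]^3[PO₄³⁻]^2 = [PO₄³⁻]^2(9.1×10⁻²)^3
[PO₄³⁻]^2 = 4.9×10⁻²⁸ / (9.1×10⁻²)^3 = 6.5×10⁻²⁵
[PO₄³⁻] = 8.1×10⁻¹³ M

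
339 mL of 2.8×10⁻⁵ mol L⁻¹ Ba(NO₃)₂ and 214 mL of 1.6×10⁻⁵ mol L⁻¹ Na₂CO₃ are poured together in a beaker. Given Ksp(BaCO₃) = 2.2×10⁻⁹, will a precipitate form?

No

After mixing, V = 339 mL + 214 mL = 553 mL.
[Ba²⁺] = (2.8×10⁻⁵)(339)/553 = 1.7×10⁻⁵ mol L⁻¹
[CO₃²⁻] = (1.6×10⁻⁵)(214)/553 = 6.2×10⁻⁶ mol L⁻¹
Q = [Ba²⁺][CO₃²⁻] = 1.1×10⁻¹⁰
Since Q (1.1×10⁻¹⁰) is less than Ksp (2.2×10⁻⁹), no BaCO₃ precipitates.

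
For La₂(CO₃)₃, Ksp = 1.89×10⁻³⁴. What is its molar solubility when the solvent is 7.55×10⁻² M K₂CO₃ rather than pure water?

La₂(CO₃)₃(s) ⇌ 2 La³⁺(aq) + 3 CO₃²⁻(aq)
With CO₃²⁻ already at 7.55×10⁻² M and s small, take [CO₃²⁻] ≈ 7.55×10⁻² M and [La³⁺] = 2s.
Ksp = [La³⁺]^2[CO₃²⁻]^3 = (2s)^2(7.55×10⁻²)^3
(2s)^2 = 1.89×10⁻³⁴ / (7.55×10⁻²)^3 = 4.39×10⁻³¹
s = 3.31×10⁻¹⁶ M

3.31×10⁻¹⁶ M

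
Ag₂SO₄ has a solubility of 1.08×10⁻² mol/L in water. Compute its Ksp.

Ag₂SO₄(s) ⇌ 2 Ag⁺(aq) + SO₄²⁻(aq)
If s mol/L of Ag₂SO₄ dissolves, [Ag⁺] = 2s and [SO₄²⁻] = s.
Ksp = [Ag⁺]^2[SO₄²⁻] = (2s)^2 · s = 4s^3
Ksp = 4 × (1.08×10⁻²)^3 = 5.04×10⁻⁶

Ksp = 5.04×10⁻⁶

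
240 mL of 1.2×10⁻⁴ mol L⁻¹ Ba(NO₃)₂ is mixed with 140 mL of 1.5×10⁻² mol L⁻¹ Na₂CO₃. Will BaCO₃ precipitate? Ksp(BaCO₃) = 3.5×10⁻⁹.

Yes

After mixing, V = 240 mL + 140 mL = 380 mL.
[Ba²⁺] = (1.2×10⁻⁴)(240)/380 = 7.6×10⁻⁵ mol L⁻¹
[CO₃²⁻] = (1.5×10⁻²)(140)/380 = 5.5×10⁻³ mol L⁻¹
Q = [Ba²⁺][CO₃²⁻] = 4.2×10⁻⁷
Q = 4.2×10⁻⁷ > Ksp = 3.5×10⁻⁹, so the solution is supersaturated and BaCO₃ precipitates.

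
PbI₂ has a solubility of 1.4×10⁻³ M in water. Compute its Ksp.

PbI₂(s) ⇌ Pb²⁺(aq) + 2 I⁻(aq)
Call the molar solubility s, so that [Pb²⁺] = s and [I⁻] = 2s.
Ksp = [Pb²⁺][I⁻]^2 = s · (2s)^2 = 4s^3
Ksp = 4 × (1.4×10⁻³)^3 = 1.1×10⁻⁸

Ksp = 1.1×10⁻⁸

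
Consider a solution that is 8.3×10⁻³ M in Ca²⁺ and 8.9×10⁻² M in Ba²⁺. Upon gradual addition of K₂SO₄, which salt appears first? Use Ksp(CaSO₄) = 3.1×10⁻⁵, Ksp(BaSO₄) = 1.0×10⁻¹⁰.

BaSO₄

A salt starts to precipitate once the ion product Q reaches its Ksp.
For CaSO₄: [SO₄²⁻] = (Ksp/[Ca²⁺]) = 3.7×10⁻³ M
For BaSO₄: [SO₄²⁻] = (Ksp/[Ba²⁺]) = 1.1×10⁻⁹ M
The smaller threshold [SO₄²⁻] is reached first, so BaSO₄ precipitates first.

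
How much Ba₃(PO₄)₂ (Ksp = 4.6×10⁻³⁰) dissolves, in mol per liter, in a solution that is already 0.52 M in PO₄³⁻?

8.6×10⁻¹¹ M

Ba₃(PO₄)₂(s) ⇌ 3 Ba²⁺(aq) + 2 PO₄³⁻(aq)
With PO₄³⁻ already at 0.52 M and s small, take [PO₄³⁻] ≈ 0.52 M and [Ba²⁺] = 3s.
Ksp = [Ba²⁺]^3[PO₄³⁻]^2 = (3s)^3(0.52)^2
(3s)^3 = 4.6×10⁻³⁰ / (0.52)^2 = 1.7×10⁻²⁹
s = 8.6×10⁻¹¹ M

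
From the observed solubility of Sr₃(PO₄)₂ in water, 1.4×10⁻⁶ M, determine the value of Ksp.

Ksp = 5.8×10⁻²⁸

Sr₃(PO₄)₂(s) ⇌ 3 Sr²⁺(aq) + 2 PO₄³⁻(aq)
For each mole of Sr₃(PO₄)₂ that dissolves per liter, [Sr²⁺] = 3s and [PO₄³⁻] = 2s; let s denote this solubility.
Ksp = [Sr²⁺]^3[PO₄³⁻]^2 = (3s)^3 · (2s)^2 = 108s^5
Ksp = 108 × (1.4×10⁻⁶)^5 = 5.8×10⁻²⁸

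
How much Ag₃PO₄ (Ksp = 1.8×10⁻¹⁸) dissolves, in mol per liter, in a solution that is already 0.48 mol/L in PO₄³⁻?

Ag₃PO₄(s) ⇌ 3 Ag⁺(aq) + PO₄³⁻(aq)
With PO₄³⁻ already at 0.48 mol/L and s small, take [PO₄³⁻] ≈ 0.48 mol/L and [Ag⁺] = 3s.
Ksp = [Ag⁺]^3[PO₄³⁻] = (3s)^3(0.48)
(3s)^3 = 1.8×10⁻¹⁸ / (0.48) = 3.8×10⁻¹⁸
s = 5.2×10⁻⁷ mol/L

5.2×10⁻⁷ M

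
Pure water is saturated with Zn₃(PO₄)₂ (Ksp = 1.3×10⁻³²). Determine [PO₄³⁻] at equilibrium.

Zn₃(PO₄)₂(s) ⇌ 3 Zn²⁺(aq) + 2 PO₄³⁻(aq)
Call the molar solubility s, so that [Zn²⁺] = 3s and [PO₄³⁻] = 2s.
Ksp = [Zn²⁺]^3[PO₄³⁻]^2 = (3s)^3 · (2s)^2 = 108s^5 = 1.3×10⁻³²
s = 1.6×10⁻⁷ mol/L
[PO₄³⁻] = 2s = 3.3×10⁻⁷ mol/L

3.3×10⁻⁷ M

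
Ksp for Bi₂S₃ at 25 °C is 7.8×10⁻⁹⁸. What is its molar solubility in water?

1.5×10⁻²⁰ M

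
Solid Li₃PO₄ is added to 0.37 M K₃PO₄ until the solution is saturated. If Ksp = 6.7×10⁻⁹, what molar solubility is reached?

Li₃PO₄(s) ⇌ 3 Li⁺(aq) + PO₄³⁻(aq)
Let s be the solubility of Li₃PO₄ here. The common ion gives [PO₄³⁻] ≈ 0.37 M, and [Li⁺] = 3s.
Ksp = [Li⁺]^3[PO₄³⁻] = (3s)^3(0.37)
(3s)^3 = 6.7×10⁻⁹ / (0.37) = 1.8×10⁻⁸
s = 8.8×10⁻⁴ M

8.8×10⁻⁴ M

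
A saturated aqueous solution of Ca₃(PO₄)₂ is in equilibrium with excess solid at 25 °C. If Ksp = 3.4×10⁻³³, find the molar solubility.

1.3×10⁻⁷ M

Ca₃(PO₄)₂(s) ⇌ 3 Ca²⁺(aq) + 2 PO₄³⁻(aq)
Let s be the molar solubility. Then [Ca²⁺] = 3s and [PO₄³⁻] = 2s.
Ksp = [Ca²⁺]^3[PO₄³⁻]^2 = (3s)^3 · (2s)^2 = 108s^5
108s^5 = 3.4×10⁻³³  ⇒  s^5 = 3.1×10⁻³⁵
s = (3.1×10⁻³⁵)^(1/5) = 1.3×10⁻⁷ M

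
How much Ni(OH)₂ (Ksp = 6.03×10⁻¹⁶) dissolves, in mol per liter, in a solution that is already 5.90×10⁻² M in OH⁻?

Ni(OH)₂(s) ⇌ Ni²⁺(aq) + 2 OH⁻(aq)
Let s be the solubility of Ni(OH)₂ here. The common ion gives [OH⁻] ≈ 5.90×10⁻² M, and [Ni²⁺] = s.
Ksp = [Ni²⁺][OH⁻]^2 = s(5.90×10⁻²)^2
s = 6.03×10⁻¹⁶ / (5.90×10⁻²)^2 = 1.73×10⁻¹³
s = 1.73×10⁻¹³ M

1.73×10⁻¹³ M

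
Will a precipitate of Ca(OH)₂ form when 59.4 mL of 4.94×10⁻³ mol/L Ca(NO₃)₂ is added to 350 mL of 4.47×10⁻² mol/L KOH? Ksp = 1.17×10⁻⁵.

The combined volume is 409.4 mL.
[Ca²⁺] = (4.94×10⁻³)(59.4)/409.4 = 7.17×10⁻⁴ mol/L
[OH⁻] = (4.47×10⁻²)(350)/409.4 = 3.82×10⁻² mol/L
Q = [Ca²⁺][OH⁻]^2 = 1.05×10⁻⁶
Since Q (1.05×10⁻⁶) is less than Ksp (1.17×10⁻⁵), no Ca(OH)₂ precipitates.

No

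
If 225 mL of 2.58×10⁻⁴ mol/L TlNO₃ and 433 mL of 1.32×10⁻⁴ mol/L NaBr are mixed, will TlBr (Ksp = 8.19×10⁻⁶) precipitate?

No

The combined volume is 658 mL.
[Tl⁺] = (2.58×10⁻⁴)(225)/658 = 8.82×10⁻⁵ mol/L
[Br⁻] = (1.32×10⁻⁴)(433)/658 = 8.69×10⁻⁵ mol/L
Q = [Tl⁺][Br⁻] = 7.66×10⁻⁹
Q = 7.66×10⁻⁹ < Ksp = 8.19×10⁻⁶, so the solution is unsaturated and no precipitate forms.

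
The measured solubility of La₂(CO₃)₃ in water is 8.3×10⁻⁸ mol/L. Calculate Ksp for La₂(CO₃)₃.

La₂(CO₃)₃(s) ⇌ 2 La³⁺(aq) + 3 CO₃²⁻(aq)
Call the molar solubility s, so that [La³⁺] = 2s and [CO₃²⁻] = 3s.
Ksp = [La³⁺]^2[CO₃²⁻]^3 = (2s)^2 · (3s)^3 = 108s^5
Ksp = 108 × (8.3×10⁻⁸)^5 = 4.3×10⁻³⁴

Ksp = 4.3×10⁻³⁴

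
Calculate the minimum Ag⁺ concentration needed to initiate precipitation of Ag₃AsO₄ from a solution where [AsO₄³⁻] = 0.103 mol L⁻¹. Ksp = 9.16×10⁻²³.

9.62×10⁻⁸ M

The threshold for precipitation is Q = Ksp.
Ag₃AsO₄(s) ⇌ 3 Ag⁺(aq) + AsO₄³⁻(aq)
Ksp = [Ag⁺]^3[AsO₄³⁻] = [Ag⁺]^3(0.103)
[Ag⁺]^3 = 9.16×10⁻²³ / (0.103) = 8.89×10⁻²²
[Ag⁺] = 9.62×10⁻⁸ mol L⁻¹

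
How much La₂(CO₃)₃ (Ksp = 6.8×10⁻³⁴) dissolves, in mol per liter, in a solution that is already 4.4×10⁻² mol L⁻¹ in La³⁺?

2.4×10⁻¹¹ M

La₂(CO₃)₃(s) ⇌ 2 La³⁺(aq) + 3 CO₃²⁻(aq)
Let s be the solubility of La₂(CO₃)₃ here. The common ion gives [La³⁺] ≈ 4.4×10⁻² mol L⁻¹, and [CO₃²⁻] = 3s.
Ksp = [La³⁺]^2[CO₃²⁻]^3 = (4.4×10⁻²)^2(3s)^3
(3s)^3 = 6.8×10⁻³⁴ / (4.4×10⁻²)^2 = 3.5×10⁻³¹
s = 2.4×10⁻¹¹ mol L⁻¹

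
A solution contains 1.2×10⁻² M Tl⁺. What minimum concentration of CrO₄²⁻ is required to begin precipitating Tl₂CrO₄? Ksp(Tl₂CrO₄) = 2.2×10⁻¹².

Each salt precipitates once Q = Ksp for that salt.
Tl₂CrO₄(s) ⇌ 2 Tl⁺(aq) + CrO₄²⁻(aq)
Ksp = [Tl⁺]^2[CrO₄²⁻] = [CrO₄²⁻](1.2×10⁻²)^2
[CrO₄²⁻] = 2.2×10⁻¹² / (1.2×10⁻²)^2 = 1.5×10⁻⁸
[CrO₄²⁻] = 1.5×10⁻⁸ M

1.5×10⁻⁸ M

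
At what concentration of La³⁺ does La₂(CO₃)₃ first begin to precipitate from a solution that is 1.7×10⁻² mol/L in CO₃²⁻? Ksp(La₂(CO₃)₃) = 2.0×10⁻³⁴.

Precipitation begins when Q = Ksp.
La₂(CO₃)₃(s) ⇌ 2 La³⁺(aq) + 3 CO₃²⁻(aq)
Ksp = [La³⁺]^2[CO₃²⁻]^3 = [La³⁺]^2(1.7×10⁻²)^3
[La³⁺]^2 = 2.0×10⁻³⁴ / (1.7×10⁻²)^3 = 4.1×10⁻²⁹
[La³⁺] = 6.4×10⁻¹⁵ mol/L

6.4×10⁻¹⁵ M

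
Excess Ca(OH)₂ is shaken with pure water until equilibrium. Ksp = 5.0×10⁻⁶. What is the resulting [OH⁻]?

Ca(OH)₂(s) ⇌ Ca²⁺(aq) + 2 OH⁻(aq)
For each mole of Ca(OH)₂ that dissolves per liter, [Ca²⁺] = s and [OH⁻] = 2s; let s denote this solubility.
Ksp = [Ca²⁺][OH⁻]^2 = s · (2s)^2 = 4s^3 = 5.0×10⁻⁶
s = 1.1×10⁻² mol/L
[OH⁻] = 2s = 2.2×10⁻² mol/L

2.2×10⁻² M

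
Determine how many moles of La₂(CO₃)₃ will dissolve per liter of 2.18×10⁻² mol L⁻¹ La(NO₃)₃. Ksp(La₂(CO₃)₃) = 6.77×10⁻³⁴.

La₂(CO₃)₃(s) ⇌ 2 La³⁺(aq) + 3 CO₃²⁻(aq)
With La³⁺ already at 2.18×10⁻² mol L⁻¹ and s small, take [La³⁺] ≈ 2.18×10⁻² mol L⁻¹ and [CO₃²⁻] = 3s.
Ksp = [La³⁺]^2[CO₃²⁻]^3 = (2.18×10⁻²)^2(3s)^3
(3s)^3 = 6.77×10⁻³⁴ / (2.18×10⁻²)^2 = 1.42×10⁻³⁰
s = 3.75×10⁻¹¹ mol L⁻¹

3.75×10⁻¹¹ M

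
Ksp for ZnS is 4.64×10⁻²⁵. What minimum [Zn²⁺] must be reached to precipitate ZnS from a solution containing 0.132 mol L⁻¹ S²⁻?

3.52×10⁻²⁴ M

Precipitation of each salt begins when its ion product equals Ksp.
ZnS(s) ⇌ Zn²⁺(aq) + S²⁻(aq)
Ksp = [Zn²⁺][S²⁻] = [Zn²⁺](0.132)
[Zn²⁺] = 4.64×10⁻²⁵ / (0.132) = 3.52×10⁻²⁴
[Zn²⁺] = 3.52×10⁻²⁴ mol L⁻¹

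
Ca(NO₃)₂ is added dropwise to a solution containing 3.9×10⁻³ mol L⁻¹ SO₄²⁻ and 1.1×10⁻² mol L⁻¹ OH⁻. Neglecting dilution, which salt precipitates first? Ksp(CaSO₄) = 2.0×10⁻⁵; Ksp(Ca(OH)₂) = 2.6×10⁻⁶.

CaSO₄

A salt starts to precipitate once the ion product Q reaches its Ksp.
For CaSO₄: [Ca²⁺] = (Ksp/[SO₄²⁻]) = 5.1×10⁻³ mol L⁻¹
For Ca(OH)₂: [Ca²⁺] = (Ksp/[OH⁻]^2) = 2.1×10⁻² mol L⁻¹
Since CaSO₄ needs less Ca²⁺ to reach saturation, it precipitates first.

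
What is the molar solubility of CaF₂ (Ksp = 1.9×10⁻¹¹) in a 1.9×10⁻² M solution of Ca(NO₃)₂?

1.6×10⁻⁵ M

CaF₂(s) ⇌ Ca²⁺(aq) + 2 F⁻(aq)
The solution already contains Ca²⁺ at 1.9×10⁻² M. Let s be the molar solubility of CaF₂.
[Ca²⁺] ≈ 1.9×10⁻² M (common ion dominates); [F⁻] = 2s.
Ksp = [Ca²⁺][F⁻]^2 = (1.9×10⁻²)(2s)^2
(2s)^2 = 1.9×10⁻¹¹ / (1.9×10⁻²) = 1.0×10⁻⁹
s = 1.6×10⁻⁵ M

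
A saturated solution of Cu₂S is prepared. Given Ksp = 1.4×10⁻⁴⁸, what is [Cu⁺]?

Cu₂S(s) ⇌ 2 Cu⁺(aq) + S²⁻(aq)
If s mol/L of Cu₂S dissolves, [Cu⁺] = 2s and [S²⁻] = s.
Ksp = [Cu⁺]^2[S²⁻] = (2s)^2 · s = 4s^3 = 1.4×10⁻⁴⁸
s = 7.0×10⁻¹⁷ mol/L
[Cu⁺] = 2s = 1.4×10⁻¹⁶ mol/L

1.4×10⁻¹⁶ M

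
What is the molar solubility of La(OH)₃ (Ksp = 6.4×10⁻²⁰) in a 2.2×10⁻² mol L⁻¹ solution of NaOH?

6.0×10⁻¹⁵ M

La(OH)₃(s) ⇌ La³⁺(aq) + 3 OH⁻(aq)
The solution already contains OH⁻ at 2.2×10⁻² mol L⁻¹. Let s be the molar solubility of La(OH)₃.
[OH⁻] ≈ 2.2×10⁻² mol L⁻¹ (common ion dominates); [La³⁺] = s.
Ksp = [La³⁺][OH⁻]^3 = s(2.2×10⁻²)^3
s = 6.4×10⁻²⁰ / (2.2×10⁻²)^3 = 6.0×10⁻¹⁵
s = 6.0×10⁻¹⁵ mol L⁻¹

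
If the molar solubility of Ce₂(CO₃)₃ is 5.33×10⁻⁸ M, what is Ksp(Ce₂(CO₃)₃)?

Ksp = 4.65×10⁻³⁵

Ce₂(CO₃)₃(s) ⇌ 2 Ce³⁺(aq) + 3 CO₃²⁻(aq)
With molar solubility s: [Ce³⁺] = 2s, [CO₃²⁻] = 3s.
Ksp = [Ce³⁺]^2[CO₃²⁻]^3 = (2s)^2 · (3s)^3 = 108s^5
Ksp = 108 × (5.33×10⁻⁸)^5 = 4.65×10⁻³⁵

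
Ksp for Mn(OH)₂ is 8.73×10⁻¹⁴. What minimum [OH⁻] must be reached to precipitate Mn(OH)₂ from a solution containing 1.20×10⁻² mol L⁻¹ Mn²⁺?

Each salt precipitates once Q = Ksp for that salt.
Mn(OH)₂(s) ⇌ Mn²⁺(aq) + 2 OH⁻(aq)
Ksp = [Mn²⁺][OH⁻]^2 = [OH⁻]^2(1.20×10⁻²)
[OH⁻]^2 = 8.73×10⁻¹⁴ / (1.20×10⁻²) = 7.28×10⁻¹²
[OH⁻] = 2.70×10⁻⁶ mol L⁻¹

2.70×10⁻⁶ M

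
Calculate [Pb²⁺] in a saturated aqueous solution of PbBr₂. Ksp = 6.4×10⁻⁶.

PbBr₂(s) ⇌ Pb²⁺(aq) + 2 Br⁻(aq)
Call the molar solubility s, so that [Pb²⁺] = s and [Br⁻] = 2s.
Ksp = [Pb²⁺][Br⁻]^2 = s · (2s)^2 = 4s^3 = 6.4×10⁻⁶
s = 1.2×10⁻² M
[Pb²⁺] = s = 1.2×10⁻² M

1.2×10⁻² M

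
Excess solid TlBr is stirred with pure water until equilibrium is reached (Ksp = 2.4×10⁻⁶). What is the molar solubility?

1.5×10⁻³ M

TlBr(s) ⇌ Tl⁺(aq) + Br⁻(aq)
Call the molar solubility s, so that [Tl⁺] = s and [Br⁻] = s.
Ksp = [Tl⁺][Br⁻] = s · s = s^2
s^2 = 2.4×10⁻⁶
Taking the 2nd root, s = 1.5×10⁻³ mol/L.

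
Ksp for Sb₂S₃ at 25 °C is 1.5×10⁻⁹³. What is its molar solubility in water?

1.1×10⁻¹⁹ M

Sb₂S₃(s) ⇌ 2 Sb³⁺(aq) + 3 S²⁻(aq)
Let s be the molar solubility. Then [Sb³⁺] = 2s and [S²⁻] = 3s.
Ksp = [Sb³⁺]^2[S²⁻]^3 = (2s)^2 · (3s)^3 = 108s^5
108s^5 = 1.5×10⁻⁹³  ⇒  s^5 = 1.4×10⁻⁹⁵
Taking the 5th root, s = 1.1×10⁻¹⁹ M.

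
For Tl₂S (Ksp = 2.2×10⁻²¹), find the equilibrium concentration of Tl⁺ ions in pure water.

1.6×10⁻⁷ M

Tl₂S(s) ⇌ 2 Tl⁺(aq) + S²⁻(aq)
Let s be the molar solubility. Then [Tl⁺] = 2s and [S²⁻] = s.
Ksp = [Tl⁺]^2[S²⁻] = (2s)^2 · s = 4s^3 = 2.2×10⁻²¹
s = 8.2×10⁻⁸ mol L⁻¹
[Tl⁺] = 2s = 1.6×10⁻⁷ mol L⁻¹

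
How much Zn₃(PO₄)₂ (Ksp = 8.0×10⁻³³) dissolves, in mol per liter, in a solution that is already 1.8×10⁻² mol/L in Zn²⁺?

Zn₃(PO₄)₂(s) ⇌ 3 Zn²⁺(aq) + 2 PO₄³⁻(aq)
The solution already contains Zn²⁺ at 1.8×10⁻² mol/L. Let s be the molar solubility of Zn₃(PO₄)₂.
[Zn²⁺] ≈ 1.8×10⁻² mol/L (common ion dominates); [PO₄³⁻] = 2s.
Ksp = [Zn²⁺]^3[PO₄³⁻]^2 = (1.8×10⁻²)^3(2s)^2
(2s)^2 = 8.0×10⁻³³ / (1.8×10⁻²)^3 = 1.4×10⁻²⁷
s = 1.9×10⁻¹⁴ mol/L

1.9×10⁻¹⁴ M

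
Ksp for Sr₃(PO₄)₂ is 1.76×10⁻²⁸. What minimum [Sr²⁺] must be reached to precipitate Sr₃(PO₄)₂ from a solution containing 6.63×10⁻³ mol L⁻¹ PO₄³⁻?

1.59×10⁻⁸ M

Precipitation begins when Q = Ksp.
Sr₃(PO₄)₂(s) ⇌ 3 Sr²⁺(aq) + 2 PO₄³⁻(aq)
Ksp = [Sr²⁺]^3[PO₄³⁻]^2 = [Sr²⁺]^3(6.63×10⁻³)^2
[Sr²⁺]^3 = 1.76×10⁻²⁸ / (6.63×10⁻³)^2 = 4.00×10⁻²⁴
[Sr²⁺] = 1.59×10⁻⁸ mol L⁻¹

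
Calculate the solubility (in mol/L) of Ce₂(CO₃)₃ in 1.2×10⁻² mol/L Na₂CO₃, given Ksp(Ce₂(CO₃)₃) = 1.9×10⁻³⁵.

1.7×10⁻¹⁵ M

Ce₂(CO₃)₃(s) ⇌ 2 Ce³⁺(aq) + 3 CO₃²⁻(aq)
CO₃²⁻ is already present at 1.2×10⁻² mol/L. If s mol/L of Ce₂(CO₃)₃ dissolves, [Ce³⁺] = 2s while [CO₃²⁻] ≈ 1.2×10⁻² mol/L.
Ksp = [Ce³⁺]^2[CO₃²⁻]^3 = (2s)^2(1.2×10⁻²)^3
(2s)^2 = 1.9×10⁻³⁵ / (1.2×10⁻²)^3 = 1.1×10⁻²⁹
s = 1.7×10⁻¹⁵ mol/L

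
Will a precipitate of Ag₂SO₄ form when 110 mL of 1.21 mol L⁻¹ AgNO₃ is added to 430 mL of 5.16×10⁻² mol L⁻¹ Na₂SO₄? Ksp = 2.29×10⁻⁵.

Yes

The combined volume is 540 mL.
[Ag⁺] = (1.21)(110)/540 = 0.246 mol L⁻¹
[SO₄²⁻] = (5.16×10⁻²)(430)/540 = 4.11×10⁻² mol L⁻¹
Q = [Ag⁺]^2[SO₄²⁻] = 2.50×10⁻³
Q = 2.50×10⁻³ > Ksp = 2.29×10⁻⁵, so the solution is supersaturated and Ag₂SO₄ precipitates.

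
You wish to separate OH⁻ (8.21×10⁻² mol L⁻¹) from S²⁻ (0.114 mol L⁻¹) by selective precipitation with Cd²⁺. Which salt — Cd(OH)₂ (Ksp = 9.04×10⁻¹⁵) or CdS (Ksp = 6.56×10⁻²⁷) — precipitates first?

The threshold for precipitation is Q = Ksp.
For Cd(OH)₂: [Cd²⁺] = (Ksp/[OH⁻]^2) = 1.34×10⁻¹² mol L⁻¹
For CdS: [Cd²⁺] = (Ksp/[S²⁻]) = 5.75×10⁻²⁶ mol L⁻¹
Since CdS needs less Cd²⁺ to reach saturation, it precipitates first.

CdS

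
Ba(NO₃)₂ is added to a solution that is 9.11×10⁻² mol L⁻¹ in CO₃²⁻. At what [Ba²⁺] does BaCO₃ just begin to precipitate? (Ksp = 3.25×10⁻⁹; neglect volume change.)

3.57×10⁻⁸ M

Precipitation begins when Q = Ksp.
BaCO₃(s) ⇌ Ba²⁺(aq) + CO₃²⁻(aq)
Ksp = [Ba²⁺][CO₃²⁻] = [Ba²⁺](9.11×10⁻²)
[Ba²⁺] = 3.25×10⁻⁹ / (9.11×10⁻²) = 3.57×10⁻⁸
[Ba²⁺] = 3.57×10⁻⁸ mol L⁻¹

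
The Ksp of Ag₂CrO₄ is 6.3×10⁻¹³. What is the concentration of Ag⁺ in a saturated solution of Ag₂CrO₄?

Ag₂CrO₄(s) ⇌ 2 Ag⁺(aq) + CrO₄²⁻(aq)
With molar solubility s: [Ag⁺] = 2s, [CrO₄²⁻] = s.
Ksp = [Ag⁺]^2[CrO₄²⁻] = (2s)^2 · s = 4s^3 = 6.3×10⁻¹³
s = 5.4×10⁻⁵ mol L⁻¹
[Ag⁺] = 2s = 1.1×10⁻⁴ mol L⁻¹

1.1×10⁻⁴ M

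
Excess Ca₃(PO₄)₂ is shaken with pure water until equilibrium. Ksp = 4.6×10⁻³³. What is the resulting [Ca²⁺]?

4.0×10⁻⁷ M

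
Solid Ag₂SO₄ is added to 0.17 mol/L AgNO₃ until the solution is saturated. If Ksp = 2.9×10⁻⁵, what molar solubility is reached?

1.0×10⁻³ M

Ag₂SO₄(s) ⇌ 2 Ag⁺(aq) + SO₄²⁻(aq)
The solution already contains Ag⁺ at 0.17 mol/L. Let s be the molar solubility of Ag₂SO₄.
[Ag⁺] ≈ 0.17 mol/L (common ion dominates); [SO₄²⁻] = s.
Ksp = [Ag⁺]^2[SO₄²⁻] = (0.17)^2s
s = 2.9×10⁻⁵ / (0.17)^2 = 1.0×10⁻³
s = 1.0×10⁻³ mol/L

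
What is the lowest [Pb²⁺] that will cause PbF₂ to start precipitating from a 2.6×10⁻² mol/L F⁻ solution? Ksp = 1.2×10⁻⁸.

1.8×10⁻⁵ M

Each salt precipitates once Q = Ksp for that salt.
PbF₂(s) ⇌ Pb²⁺(aq) + 2 F⁻(aq)
Ksp = [Pb²⁺][F⁻]^2 = [Pb²⁺](2.6×10⁻²)^2
[Pb²⁺] = 1.2×10⁻⁸ / (2.6×10⁻²)^2 = 1.8×10⁻⁵
[Pb²⁺] = 1.8×10⁻⁵ mol/L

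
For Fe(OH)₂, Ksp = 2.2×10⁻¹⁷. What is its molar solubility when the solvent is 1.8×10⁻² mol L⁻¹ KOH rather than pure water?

6.8×10⁻¹⁴ M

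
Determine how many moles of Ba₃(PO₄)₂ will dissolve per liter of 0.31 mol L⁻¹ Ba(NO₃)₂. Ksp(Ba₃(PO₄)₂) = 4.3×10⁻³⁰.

6.0×10⁻¹⁵ M

Ba₃(PO₄)₂(s) ⇌ 3 Ba²⁺(aq) + 2 PO₄³⁻(aq)
With Ba²⁺ already at 0.31 mol L⁻¹ and s small, take [Ba²⁺] ≈ 0.31 mol L⁻¹ and [PO₄³⁻] = 2s.
Ksp = [Ba²⁺]^3[PO₄³⁻]^2 = (0.31)^3(2s)^2
(2s)^2 = 4.3×10⁻³⁰ / (0.31)^3 = 1.4×10⁻²⁸
s = 6.0×10⁻¹⁵ mol L⁻¹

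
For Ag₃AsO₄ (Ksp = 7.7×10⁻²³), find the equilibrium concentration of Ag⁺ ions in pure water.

Ag₃AsO₄(s) ⇌ 3 Ag⁺(aq) + AsO₄³⁻(aq)
Let s be the molar solubility. Then [Ag⁺] = 3s and [AsO₄³⁻] = s.
Ksp = [Ag⁺]^3[AsO₄³⁻] = (3s)^3 · s = 27s^4 = 7.7×10⁻²³
s = 1.3×10⁻⁶ mol/L
[Ag⁺] = 3s = 3.9×10⁻⁶ mol/L

3.9×10⁻⁶ M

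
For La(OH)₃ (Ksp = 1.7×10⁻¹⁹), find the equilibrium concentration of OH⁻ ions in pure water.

La(OH)₃(s) ⇌ La³⁺(aq) + 3 OH⁻(aq)
If s mol/L of La(OH)₃ dissolves, [La³⁺] = s and [OH⁻] = 3s.
Ksp = [La³⁺][OH⁻]^3 = s · (3s)^3 = 27s^4 = 1.7×10⁻¹⁹
s = 8.9×10⁻⁶ mol L⁻¹
[OH⁻] = 3s = 2.7×10⁻⁵ mol L⁻¹

2.7×10⁻⁵ M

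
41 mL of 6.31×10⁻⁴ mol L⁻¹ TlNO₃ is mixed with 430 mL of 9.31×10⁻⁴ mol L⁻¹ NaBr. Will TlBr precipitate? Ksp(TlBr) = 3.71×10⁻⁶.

No

The combined volume is 471 mL.
[Tl⁺] = (6.31×10⁻⁴)(41)/471 = 5.49×10⁻⁵ mol L⁻¹
[Br⁻] = (9.31×10⁻⁴)(430)/471 = 8.50×10⁻⁴ mol L⁻¹
Q = [Tl⁺][Br⁻] = 4.67×10⁻⁸
Q = 4.67×10⁻⁸ < Ksp = 3.71×10⁻⁶, so the solution is unsaturated and no precipitate forms.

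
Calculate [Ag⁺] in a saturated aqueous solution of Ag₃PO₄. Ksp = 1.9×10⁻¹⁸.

Ag₃PO₄(s) ⇌ 3 Ag⁺(aq) + PO₄³⁻(aq)
For each mole of Ag₃PO₄ that dissolves per liter, [Ag⁺] = 3s and [PO₄³⁻] = s; let s denote this solubility.
Ksp = [Ag⁺]^3[PO₄³⁻] = (3s)^3 · s = 27s^4 = 1.9×10⁻¹⁸
s = 1.6×10⁻⁵ mol/L
[Ag⁺] = 3s = 4.9×10⁻⁵ mol/L

4.9×10⁻⁵ M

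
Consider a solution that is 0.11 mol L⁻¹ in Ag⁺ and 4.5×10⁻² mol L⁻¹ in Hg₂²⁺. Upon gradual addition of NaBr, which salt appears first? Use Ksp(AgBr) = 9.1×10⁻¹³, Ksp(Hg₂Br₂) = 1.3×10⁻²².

A salt starts to precipitate once the ion product Q reaches its Ksp.
For AgBr: [Br⁻] = (Ksp/[Ag⁺]) = 8.3×10⁻¹² mol L⁻¹
For Hg₂Br₂: [Br⁻] = (Ksp/[Hg₂²⁺])^(1/2) = 5.4×10⁻¹¹ mol L⁻¹
AgBr requires the lower [Br⁻], so it precipitates first.

AgBr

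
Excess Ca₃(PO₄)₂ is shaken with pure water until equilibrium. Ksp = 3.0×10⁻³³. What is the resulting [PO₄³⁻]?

2.5×10⁻⁷ M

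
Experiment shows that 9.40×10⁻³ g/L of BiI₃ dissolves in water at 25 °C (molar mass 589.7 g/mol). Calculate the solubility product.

Ksp = 1.74×10⁻¹⁸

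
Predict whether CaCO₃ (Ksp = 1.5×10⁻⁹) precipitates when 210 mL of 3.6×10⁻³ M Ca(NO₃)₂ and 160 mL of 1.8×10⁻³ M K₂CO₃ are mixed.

Yes

After mixing, V = 210 mL + 160 mL = 370 mL.
[Ca²⁺] = (3.6×10⁻³)(210)/370 = 2.0×10⁻³ M
[CO₃²⁻] = (1.8×10⁻³)(160)/370 = 7.8×10⁻⁴ M
Q = [Ca²⁺][CO₃²⁻] = 1.6×10⁻⁶
Since Q (1.6×10⁻⁶) exceeds Ksp (1.5×10⁻⁹), CaCO₃ will precipitate.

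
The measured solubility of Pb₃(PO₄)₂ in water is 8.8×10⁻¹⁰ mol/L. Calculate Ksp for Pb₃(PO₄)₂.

Pb₃(PO₄)₂(s) ⇌ 3 Pb²⁺(aq) + 2 PO₄³⁻(aq)
With molar solubility s: [Pb²⁺] = 3s, [PO₄³⁻] = 2s.
Ksp = [Pb²⁺]^3[PO₄³⁻]^2 = (3s)^3 · (2s)^2 = 108s^5
Ksp = 108 × (8.8×10⁻¹⁰)^5 = 5.7×10⁻⁴⁴

Ksp = 5.7×10⁻⁴⁴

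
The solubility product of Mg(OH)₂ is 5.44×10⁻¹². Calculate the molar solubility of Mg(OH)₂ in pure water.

Mg(OH)₂(s) ⇌ Mg²⁺(aq) + 2 OH⁻(aq)
For each mole of Mg(OH)₂ that dissolves per liter, [Mg²⁺] = s and [OH⁻] = 2s; let s denote this solubility.
Ksp = [Mg²⁺][OH⁻]^2 = s · (2s)^2 = 4s^3
4s^3 = 5.44×10⁻¹²  ⇒  s^3 = 1.36×10⁻¹²
s = 1.11×10⁻⁴ mol/L

1.11×10⁻⁴ M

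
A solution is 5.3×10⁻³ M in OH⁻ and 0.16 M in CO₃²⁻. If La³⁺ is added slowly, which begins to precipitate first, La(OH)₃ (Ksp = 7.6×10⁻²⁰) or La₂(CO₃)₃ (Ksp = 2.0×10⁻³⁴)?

La₂(CO₃)₃

Precipitation of each salt begins when its ion product equals Ksp.
For La(OH)₃: [La³⁺] = (Ksp/[OH⁻]^3) = 5.1×10⁻¹³ M
For La₂(CO₃)₃: [La³⁺] = (Ksp/[CO₃²⁻]^3)^(1/2) = 2.2×10⁻¹⁶ M
Since La₂(CO₃)₃ needs less La³⁺ to reach saturation, it precipitates first.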